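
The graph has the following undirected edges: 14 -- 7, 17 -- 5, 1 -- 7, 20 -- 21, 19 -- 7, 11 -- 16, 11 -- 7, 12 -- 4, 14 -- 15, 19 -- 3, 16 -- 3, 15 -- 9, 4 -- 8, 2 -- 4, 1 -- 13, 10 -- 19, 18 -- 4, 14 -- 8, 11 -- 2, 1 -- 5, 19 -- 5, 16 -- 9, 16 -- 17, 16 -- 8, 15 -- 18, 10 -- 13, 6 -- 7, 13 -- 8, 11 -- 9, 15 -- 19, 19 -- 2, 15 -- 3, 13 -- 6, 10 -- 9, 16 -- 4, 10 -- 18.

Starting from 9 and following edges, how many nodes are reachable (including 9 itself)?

BFS from 9 visits: 9, 16, 15, 11, 10, 17, 8, 4, 3, 19, 18, 14, 7, 2, 13, 5, 12, 6, 1
Reachable nodes: 19 of 21 total.

19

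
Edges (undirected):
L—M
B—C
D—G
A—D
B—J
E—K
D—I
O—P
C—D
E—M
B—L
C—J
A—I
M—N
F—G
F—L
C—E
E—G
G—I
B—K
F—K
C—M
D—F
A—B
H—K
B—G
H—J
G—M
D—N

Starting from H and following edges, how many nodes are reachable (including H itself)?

14

BFS from H visits: H, J, K, B, C, E, F, A, G, L, D, M, I, N
Reachable nodes: 14 of 16 total.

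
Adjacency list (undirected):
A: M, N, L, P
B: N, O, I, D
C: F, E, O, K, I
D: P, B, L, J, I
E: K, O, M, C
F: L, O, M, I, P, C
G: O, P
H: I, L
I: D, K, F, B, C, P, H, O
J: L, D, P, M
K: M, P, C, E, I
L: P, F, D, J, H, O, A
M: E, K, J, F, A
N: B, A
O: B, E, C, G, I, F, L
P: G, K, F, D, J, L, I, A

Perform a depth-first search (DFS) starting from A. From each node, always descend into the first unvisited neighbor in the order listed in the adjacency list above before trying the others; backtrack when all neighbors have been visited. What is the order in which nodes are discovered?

A, M, E, K, P, G, O, B, N, I, D, L, F, C, J, H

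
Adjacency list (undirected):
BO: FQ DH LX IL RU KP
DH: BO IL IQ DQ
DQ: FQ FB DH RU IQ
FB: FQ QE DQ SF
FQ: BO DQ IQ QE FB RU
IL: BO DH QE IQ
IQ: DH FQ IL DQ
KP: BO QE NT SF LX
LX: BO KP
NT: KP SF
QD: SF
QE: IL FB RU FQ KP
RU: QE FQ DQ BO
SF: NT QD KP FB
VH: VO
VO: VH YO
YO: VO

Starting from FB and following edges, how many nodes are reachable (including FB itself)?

14

BFS from FB visits: FB, DQ, FQ, QE, SF, DH, IQ, RU, BO, IL, KP, NT, QD, LX
Reachable nodes: 14 of 17 total.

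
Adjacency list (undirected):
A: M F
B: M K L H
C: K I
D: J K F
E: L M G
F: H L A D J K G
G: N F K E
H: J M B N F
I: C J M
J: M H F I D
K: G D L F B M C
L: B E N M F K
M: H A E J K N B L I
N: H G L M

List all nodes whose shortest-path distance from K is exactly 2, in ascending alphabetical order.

Level 0: K
Level 1: B, C, D, F, G, L, M
Level 2: A, E, H, I, J, N

A, E, H, I, J, N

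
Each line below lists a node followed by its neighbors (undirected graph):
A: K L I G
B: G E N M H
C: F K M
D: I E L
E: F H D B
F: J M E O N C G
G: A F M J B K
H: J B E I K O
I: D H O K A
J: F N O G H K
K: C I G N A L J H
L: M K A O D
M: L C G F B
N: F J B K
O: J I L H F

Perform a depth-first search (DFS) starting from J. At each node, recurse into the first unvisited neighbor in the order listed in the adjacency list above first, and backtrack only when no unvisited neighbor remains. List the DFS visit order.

Visit J
J → F
F → M
M → L
L → K
K → C
K → I
I → D
D → E
E → H
H → B
B → G
G → A
B → N
H → O

J, F, M, L, K, C, I, D, E, H, B, G, A, N, O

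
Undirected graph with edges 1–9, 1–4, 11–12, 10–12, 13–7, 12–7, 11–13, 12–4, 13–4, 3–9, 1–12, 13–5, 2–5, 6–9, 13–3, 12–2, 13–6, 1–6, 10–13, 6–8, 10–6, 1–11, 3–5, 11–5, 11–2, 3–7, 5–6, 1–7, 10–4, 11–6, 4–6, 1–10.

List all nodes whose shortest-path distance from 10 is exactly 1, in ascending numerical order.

Level 0: 10
Level 1: 1, 4, 6, 12, 13
Level 2: 2, 3, 5, 7, 8, 9, 11

1, 4, 6, 12, 13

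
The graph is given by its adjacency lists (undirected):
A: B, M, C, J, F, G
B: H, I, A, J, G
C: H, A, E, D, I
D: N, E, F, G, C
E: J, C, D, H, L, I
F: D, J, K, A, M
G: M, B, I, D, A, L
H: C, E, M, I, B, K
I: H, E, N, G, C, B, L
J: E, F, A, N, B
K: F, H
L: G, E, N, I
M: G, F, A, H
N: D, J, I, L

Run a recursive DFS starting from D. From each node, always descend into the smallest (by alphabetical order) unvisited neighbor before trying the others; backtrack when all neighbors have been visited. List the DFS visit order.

D C A B G I E H K F J N L M

Visit D
D → C
C → A
A → B
B → G
G → I
I → E
E → H
H → K
K → F
F → J
J → N
N → L
F → M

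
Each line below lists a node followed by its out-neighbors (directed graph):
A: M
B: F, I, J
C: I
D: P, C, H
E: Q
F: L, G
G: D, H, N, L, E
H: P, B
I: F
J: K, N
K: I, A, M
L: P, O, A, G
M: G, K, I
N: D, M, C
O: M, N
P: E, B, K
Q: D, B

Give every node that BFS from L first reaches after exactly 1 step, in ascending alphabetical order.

A, G, O, P

Level 0: L
Level 1: A, G, O, P
Level 2: B, D, E, H, K, M, N
Level 3: C, F, I, J, Q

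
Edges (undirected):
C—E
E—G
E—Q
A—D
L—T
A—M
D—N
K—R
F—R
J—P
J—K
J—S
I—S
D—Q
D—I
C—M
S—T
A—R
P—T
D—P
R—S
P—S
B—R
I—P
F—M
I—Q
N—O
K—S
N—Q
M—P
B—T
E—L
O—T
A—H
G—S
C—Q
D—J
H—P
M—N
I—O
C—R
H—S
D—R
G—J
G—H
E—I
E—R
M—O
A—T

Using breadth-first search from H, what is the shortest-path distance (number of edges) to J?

2

Level 0: H
Level 1: A, G, P, S
Level 2: D, E, I, J, K, M, R, T
Level 3: B, C, F, L, N, O, Q
J first appears at level 2.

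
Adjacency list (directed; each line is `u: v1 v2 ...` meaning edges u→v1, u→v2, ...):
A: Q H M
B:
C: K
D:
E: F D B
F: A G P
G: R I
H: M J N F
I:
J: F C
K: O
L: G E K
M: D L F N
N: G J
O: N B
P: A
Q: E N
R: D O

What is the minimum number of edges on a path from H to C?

2

Level 0: H
Level 1: F, J, M, N
Level 2: A, C, D, G, L, P
Level 3: E, I, K, Q, R
Level 4: B, O
C first appears at level 2.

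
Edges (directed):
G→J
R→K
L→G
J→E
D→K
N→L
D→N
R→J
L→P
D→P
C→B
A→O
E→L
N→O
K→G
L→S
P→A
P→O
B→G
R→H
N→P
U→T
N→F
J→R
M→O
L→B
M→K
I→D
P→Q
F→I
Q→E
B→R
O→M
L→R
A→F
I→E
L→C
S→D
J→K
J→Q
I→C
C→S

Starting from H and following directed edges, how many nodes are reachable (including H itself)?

BFS from H visits: H
Reachable nodes: 1 of 21 total.

1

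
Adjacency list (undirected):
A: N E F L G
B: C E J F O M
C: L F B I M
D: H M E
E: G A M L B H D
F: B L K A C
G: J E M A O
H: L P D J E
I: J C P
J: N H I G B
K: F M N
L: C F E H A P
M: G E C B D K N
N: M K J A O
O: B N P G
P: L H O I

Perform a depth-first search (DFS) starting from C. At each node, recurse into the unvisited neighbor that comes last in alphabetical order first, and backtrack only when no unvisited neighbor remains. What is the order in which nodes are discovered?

C, M, N, O, P, L, H, J, I, G, E, D, B, F, K, A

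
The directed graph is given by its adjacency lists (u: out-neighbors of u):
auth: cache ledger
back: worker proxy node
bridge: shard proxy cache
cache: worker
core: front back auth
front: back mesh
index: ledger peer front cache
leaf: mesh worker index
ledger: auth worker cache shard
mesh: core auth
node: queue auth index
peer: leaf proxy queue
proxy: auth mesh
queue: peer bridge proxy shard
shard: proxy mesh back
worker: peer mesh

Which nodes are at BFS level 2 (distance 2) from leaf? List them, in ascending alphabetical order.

auth, cache, core, front, ledger, peer

Level 0: leaf
Level 1: index, mesh, worker
Level 2: auth, cache, core, front, ledger, peer
Level 3: back, proxy, queue, shard
Level 4: bridge, node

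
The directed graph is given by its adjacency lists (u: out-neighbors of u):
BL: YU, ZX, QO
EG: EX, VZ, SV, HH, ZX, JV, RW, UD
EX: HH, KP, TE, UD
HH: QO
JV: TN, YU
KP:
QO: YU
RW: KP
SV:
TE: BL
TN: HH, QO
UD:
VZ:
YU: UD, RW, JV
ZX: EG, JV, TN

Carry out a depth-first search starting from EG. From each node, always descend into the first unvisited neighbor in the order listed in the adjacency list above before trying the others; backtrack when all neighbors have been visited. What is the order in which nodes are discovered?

Visit EG
EG → EX
EX → HH
HH → QO
QO → YU
YU → UD
YU → RW
RW → KP
YU → JV
JV → TN
EX → TE
TE → BL
BL → ZX
EG → VZ
EG → SV

EG, EX, HH, QO, YU, UD, RW, KP, JV, TN, TE, BL, ZX, VZ, SV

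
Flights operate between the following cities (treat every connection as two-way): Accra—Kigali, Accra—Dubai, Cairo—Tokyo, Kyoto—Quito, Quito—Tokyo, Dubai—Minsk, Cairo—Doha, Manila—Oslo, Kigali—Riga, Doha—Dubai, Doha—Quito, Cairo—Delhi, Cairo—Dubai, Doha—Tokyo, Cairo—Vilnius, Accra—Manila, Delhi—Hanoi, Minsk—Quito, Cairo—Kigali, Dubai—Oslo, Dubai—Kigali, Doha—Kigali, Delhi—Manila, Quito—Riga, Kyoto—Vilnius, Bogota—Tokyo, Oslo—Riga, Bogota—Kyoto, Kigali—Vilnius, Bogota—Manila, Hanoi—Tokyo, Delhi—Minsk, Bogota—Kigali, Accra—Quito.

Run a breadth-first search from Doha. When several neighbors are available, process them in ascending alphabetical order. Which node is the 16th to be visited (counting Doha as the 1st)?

Manila

Visit Doha; enqueue Cairo, Dubai, Kigali, Quito, Tokyo → queue [Cairo, Dubai, Kigali, Quito, Tokyo]
Visit Cairo; enqueue Delhi, Vilnius → queue [Dubai, Kigali, Quito, Tokyo, Delhi, Vilnius]
Visit Dubai; enqueue Accra, Minsk, Oslo → queue [Kigali, Quito, Tokyo, Delhi, Vilnius, Accra, Minsk, Oslo]
Visit Kigali; enqueue Bogota, Riga → queue [Quito, Tokyo, Delhi, Vilnius, Accra, Minsk, Oslo, Bogota, Riga]
Visit Quito; enqueue Kyoto → queue [Tokyo, Delhi, Vilnius, Accra, Minsk, Oslo, Bogota, Riga, Kyoto]
Visit Tokyo; enqueue Hanoi → queue [Delhi, Vilnius, Accra, Minsk, Oslo, Bogota, Riga, Kyoto, Hanoi]
Visit Delhi; enqueue Manila → queue [Vilnius, Accra, Minsk, Oslo, Bogota, Riga, Kyoto, Hanoi, Manila]
Visit Vilnius → queue [Accra, Minsk, Oslo, Bogota, Riga, Kyoto, Hanoi, Manila]
Visit Accra → queue [Minsk, Oslo, Bogota, Riga, Kyoto, Hanoi, Manila]
Visit Minsk → queue [Oslo, Bogota, Riga, Kyoto, Hanoi, Manila]
Visit Oslo → queue [Bogota, Riga, Kyoto, Hanoi, Manila]
Visit Bogota → queue [Riga, Kyoto, Hanoi, Manila]
Visit Riga → queue [Kyoto, Hanoi, Manila]
Visit Kyoto → queue [Hanoi, Manila]
Visit Hanoi → queue [Manila]
Visit Manila → queue []

Visit order: Doha, Cairo, Dubai, Kigali, Quito, Tokyo, Delhi, Vilnius, Accra, Minsk, Oslo, Bogota, Riga, Kyoto, Hanoi, Manila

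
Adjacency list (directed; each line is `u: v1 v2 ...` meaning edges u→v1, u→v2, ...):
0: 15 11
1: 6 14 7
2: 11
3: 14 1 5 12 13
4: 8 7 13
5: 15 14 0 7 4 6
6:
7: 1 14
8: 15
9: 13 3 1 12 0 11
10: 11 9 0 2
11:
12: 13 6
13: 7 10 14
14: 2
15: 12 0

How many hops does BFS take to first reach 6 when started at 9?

Level 0: 9
Level 1: 0, 1, 3, 11, 12, 13
Level 2: 5, 6, 7, 10, 14, 15
Level 3: 2, 4
Level 4: 8
6 first appears at level 2.

2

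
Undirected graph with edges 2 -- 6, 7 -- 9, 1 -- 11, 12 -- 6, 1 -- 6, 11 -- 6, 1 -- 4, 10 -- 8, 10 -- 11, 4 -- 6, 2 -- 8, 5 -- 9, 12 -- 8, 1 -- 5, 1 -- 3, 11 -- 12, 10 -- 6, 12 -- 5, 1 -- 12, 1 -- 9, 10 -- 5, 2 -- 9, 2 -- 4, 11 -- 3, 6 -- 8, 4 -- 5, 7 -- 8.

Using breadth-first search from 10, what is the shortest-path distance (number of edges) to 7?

Level 0: 10
Level 1: 5, 6, 8, 11
Level 2: 1, 2, 3, 4, 7, 9, 12
7 first appears at level 2.

2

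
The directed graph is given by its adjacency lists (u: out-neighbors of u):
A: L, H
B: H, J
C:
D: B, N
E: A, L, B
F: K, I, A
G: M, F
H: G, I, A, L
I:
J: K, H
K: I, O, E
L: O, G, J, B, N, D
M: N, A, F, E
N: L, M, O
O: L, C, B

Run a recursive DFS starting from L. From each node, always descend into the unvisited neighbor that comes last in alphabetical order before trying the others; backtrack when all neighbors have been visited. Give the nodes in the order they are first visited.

Visit L
L → O
O → C
O → B
B → J
J → K
K → I
K → E
E → A
A → H
H → G
G → M
M → N
M → F
L → D

L -> O -> C -> B -> J -> K -> I -> E -> A -> H -> G -> M -> N -> F -> D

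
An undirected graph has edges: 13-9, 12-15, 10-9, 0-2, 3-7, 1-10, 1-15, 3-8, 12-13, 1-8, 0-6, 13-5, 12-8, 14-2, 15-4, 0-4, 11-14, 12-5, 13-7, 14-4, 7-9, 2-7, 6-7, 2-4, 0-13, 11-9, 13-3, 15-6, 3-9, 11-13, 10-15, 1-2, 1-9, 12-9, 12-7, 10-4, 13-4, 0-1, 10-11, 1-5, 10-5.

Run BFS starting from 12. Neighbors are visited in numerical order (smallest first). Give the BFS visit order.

12 → 5 → 7 → 8 → 9 → 13 → 15 → 1 → 10 → 2 → 3 → 6 → 11 → 0 → 4 → 14

Visit 12; enqueue 5, 7, 8, 9, 13, 15 → queue [5, 7, 8, 9, 13, 15]
Visit 5; enqueue 1, 10 → queue [7, 8, 9, 13, 15, 1, 10]
Visit 7; enqueue 2, 3, 6 → queue [8, 9, 13, 15, 1, 10, 2, 3, 6]
Visit 8 → queue [9, 13, 15, 1, 10, 2, 3, 6]
Visit 9; enqueue 11 → queue [13, 15, 1, 10, 2, 3, 6, 11]
Visit 13; enqueue 0, 4 → queue [15, 1, 10, 2, 3, 6, 11, 0, 4]
Visit 15 → queue [1, 10, 2, 3, 6, 11, 0, 4]
Visit 1 → queue [10, 2, 3, 6, 11, 0, 4]
Visit 10 → queue [2, 3, 6, 11, 0, 4]
Visit 2; enqueue 14 → queue [3, 6, 11, 0, 4, 14]
Visit 3 → queue [6, 11, 0, 4, 14]
Visit 6 → queue [11, 0, 4, 14]
Visit 11 → queue [0, 4, 14]
Visit 0 → queue [4, 14]
Visit 4 → queue [14]
Visit 14 → queue []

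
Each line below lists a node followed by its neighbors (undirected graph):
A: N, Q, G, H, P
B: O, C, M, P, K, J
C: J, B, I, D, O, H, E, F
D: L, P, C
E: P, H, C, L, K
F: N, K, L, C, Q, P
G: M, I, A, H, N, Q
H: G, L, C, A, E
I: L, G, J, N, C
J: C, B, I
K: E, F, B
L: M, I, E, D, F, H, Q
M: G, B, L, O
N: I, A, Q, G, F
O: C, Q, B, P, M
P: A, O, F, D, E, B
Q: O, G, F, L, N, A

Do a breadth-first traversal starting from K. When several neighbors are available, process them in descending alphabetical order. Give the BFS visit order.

Visit K; enqueue F, E, B → queue [F, E, B]
Visit F; enqueue Q, P, N, L, C → queue [E, B, Q, P, N, L, C]
Visit E; enqueue H → queue [B, Q, P, N, L, C, H]
Visit B; enqueue O, M, J → queue [Q, P, N, L, C, H, O, M, J]
Visit Q; enqueue G, A → queue [P, N, L, C, H, O, M, J, G, A]
Visit P; enqueue D → queue [N, L, C, H, O, M, J, G, A, D]
Visit N; enqueue I → queue [L, C, H, O, M, J, G, A, D, I]
Visit L → queue [C, H, O, M, J, G, A, D, I]
Visit C → queue [H, O, M, J, G, A, D, I]
Visit H → queue [O, M, J, G, A, D, I]
Visit O → queue [M, J, G, A, D, I]
Visit M → queue [J, G, A, D, I]
Visit J → queue [G, A, D, I]
Visit G → queue [A, D, I]
Visit A → queue [D, I]
Visit D → queue [I]
Visit I → queue []

K, F, E, B, Q, P, N, L, C, H, O, M, J, G, A, D, I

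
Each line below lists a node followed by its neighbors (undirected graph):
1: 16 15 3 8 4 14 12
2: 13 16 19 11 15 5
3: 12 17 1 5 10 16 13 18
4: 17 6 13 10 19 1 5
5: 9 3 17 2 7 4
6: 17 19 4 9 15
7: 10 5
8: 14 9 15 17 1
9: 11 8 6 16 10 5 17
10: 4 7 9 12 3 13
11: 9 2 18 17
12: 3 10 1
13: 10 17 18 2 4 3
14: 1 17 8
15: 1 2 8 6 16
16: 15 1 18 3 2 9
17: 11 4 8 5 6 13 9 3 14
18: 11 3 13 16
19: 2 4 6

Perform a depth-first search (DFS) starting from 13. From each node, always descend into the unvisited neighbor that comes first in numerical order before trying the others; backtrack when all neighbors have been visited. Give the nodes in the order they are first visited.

13, 2, 5, 3, 1, 4, 6, 9, 8, 14, 17, 11, 18, 16, 15, 10, 7, 12, 19

Visit 13
13 → 2
2 → 5
5 → 3
3 → 1
1 → 4
4 → 6
6 → 9
9 → 8
8 → 14
14 → 17
17 → 11
11 → 18
18 → 16
16 → 15
9 → 10
10 → 7
10 → 12
6 → 19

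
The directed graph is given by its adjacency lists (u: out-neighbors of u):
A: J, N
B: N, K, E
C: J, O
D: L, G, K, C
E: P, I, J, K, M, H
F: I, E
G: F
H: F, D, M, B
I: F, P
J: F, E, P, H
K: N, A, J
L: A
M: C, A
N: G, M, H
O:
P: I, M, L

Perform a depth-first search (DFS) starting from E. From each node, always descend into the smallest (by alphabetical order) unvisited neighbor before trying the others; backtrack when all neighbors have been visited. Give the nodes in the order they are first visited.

Visit E
E → H
H → B
B → K
K → A
A → J
J → F
F → I
I → P
P → L
P → M
M → C
C → O
A → N
N → G
H → D

E, H, B, K, A, J, F, I, P, L, M, C, O, N, G, D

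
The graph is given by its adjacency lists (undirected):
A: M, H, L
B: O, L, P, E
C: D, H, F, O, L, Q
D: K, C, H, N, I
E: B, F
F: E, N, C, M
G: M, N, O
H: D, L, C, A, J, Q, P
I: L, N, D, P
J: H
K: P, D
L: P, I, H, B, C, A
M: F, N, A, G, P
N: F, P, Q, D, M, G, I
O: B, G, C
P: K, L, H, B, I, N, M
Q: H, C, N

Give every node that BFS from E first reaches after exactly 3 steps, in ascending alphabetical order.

A, D, G, H, I, K, Q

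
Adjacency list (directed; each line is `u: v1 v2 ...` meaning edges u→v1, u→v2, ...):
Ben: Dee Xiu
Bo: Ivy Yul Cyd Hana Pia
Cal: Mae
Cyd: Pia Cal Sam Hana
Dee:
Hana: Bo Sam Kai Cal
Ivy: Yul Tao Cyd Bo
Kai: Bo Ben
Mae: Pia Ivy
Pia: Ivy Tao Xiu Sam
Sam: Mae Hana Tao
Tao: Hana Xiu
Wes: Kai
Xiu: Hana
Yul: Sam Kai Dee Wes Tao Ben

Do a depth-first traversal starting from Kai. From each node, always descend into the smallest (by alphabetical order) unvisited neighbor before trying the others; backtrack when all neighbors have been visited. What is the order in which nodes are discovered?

Visit Kai
Kai → Ben
Ben → Dee
Ben → Xiu
Xiu → Hana
Hana → Bo
Bo → Cyd
Cyd → Cal
Cal → Mae
Mae → Ivy
Ivy → Tao
Ivy → Yul
Yul → Sam
Yul → Wes
Mae → Pia

Kai, Ben, Dee, Xiu, Hana, Bo, Cyd, Cal, Mae, Ivy, Tao, Yul, Sam, Wes, Pia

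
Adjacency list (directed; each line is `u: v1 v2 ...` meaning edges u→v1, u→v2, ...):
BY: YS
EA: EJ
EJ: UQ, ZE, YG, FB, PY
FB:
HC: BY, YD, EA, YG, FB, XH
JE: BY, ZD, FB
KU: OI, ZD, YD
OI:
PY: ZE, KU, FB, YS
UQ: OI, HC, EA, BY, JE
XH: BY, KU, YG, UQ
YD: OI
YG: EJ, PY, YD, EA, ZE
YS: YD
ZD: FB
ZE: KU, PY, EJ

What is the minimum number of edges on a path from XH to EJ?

2

Level 0: XH
Level 1: BY, KU, UQ, YG
Level 2: EA, EJ, HC, JE, OI, PY, YD, YS, ZD, ZE
Level 3: FB
EJ first appears at level 2.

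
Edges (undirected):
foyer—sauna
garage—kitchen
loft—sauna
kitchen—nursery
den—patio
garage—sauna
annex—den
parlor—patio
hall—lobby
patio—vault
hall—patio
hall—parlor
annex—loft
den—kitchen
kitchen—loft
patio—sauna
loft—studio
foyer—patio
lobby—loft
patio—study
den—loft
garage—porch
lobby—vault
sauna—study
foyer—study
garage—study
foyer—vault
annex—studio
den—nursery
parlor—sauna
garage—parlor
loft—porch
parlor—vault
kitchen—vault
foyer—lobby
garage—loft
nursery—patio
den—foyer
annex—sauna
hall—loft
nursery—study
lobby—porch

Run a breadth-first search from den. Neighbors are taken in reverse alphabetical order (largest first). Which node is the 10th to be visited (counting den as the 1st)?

sauna

Visit den; enqueue patio, nursery, loft, kitchen, foyer, annex → queue [patio, nursery, loft, kitchen, foyer, annex]
Visit patio; enqueue vault, study, sauna, parlor, hall → queue [nursery, loft, kitchen, foyer, annex, vault, study, sauna, parlor, hall]
Visit nursery → queue [loft, kitchen, foyer, annex, vault, study, sauna, parlor, hall]
Visit loft; enqueue studio, porch, lobby, garage → queue [kitchen, foyer, annex, vault, study, sauna, parlor, hall, studio, porch, lobby, garage]
Visit kitchen → queue [foyer, annex, vault, study, sauna, parlor, hall, studio, porch, lobby, garage]
Visit foyer → queue [annex, vault, study, sauna, parlor, hall, studio, porch, lobby, garage]
Visit annex → queue [vault, study, sauna, parlor, hall, studio, porch, lobby, garage]
Visit vault → queue [study, sauna, parlor, hall, studio, porch, lobby, garage]
Visit study → queue [sauna, parlor, hall, studio, porch, lobby, garage]
Visit sauna → queue [parlor, hall, studio, porch, lobby, garage]
Visit parlor → queue [hall, studio, porch, lobby, garage]
Visit hall → queue [studio, porch, lobby, garage]
Visit studio → queue [porch, lobby, garage]
Visit porch → queue [lobby, garage]
Visit lobby → queue [garage]
Visit garage → queue []

Visit order: den, patio, nursery, loft, kitchen, foyer, annex, vault, study, sauna, parlor, hall, studio, porch, lobby, garage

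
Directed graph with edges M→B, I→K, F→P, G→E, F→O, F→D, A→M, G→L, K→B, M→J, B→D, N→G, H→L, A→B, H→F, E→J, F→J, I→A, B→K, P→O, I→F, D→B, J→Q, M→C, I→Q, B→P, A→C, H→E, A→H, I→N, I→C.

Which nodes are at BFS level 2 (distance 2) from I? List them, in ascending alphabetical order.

B, D, G, H, J, M, O, P

Level 0: I
Level 1: A, C, F, K, N, Q
Level 2: B, D, G, H, J, M, O, P
Level 3: E, L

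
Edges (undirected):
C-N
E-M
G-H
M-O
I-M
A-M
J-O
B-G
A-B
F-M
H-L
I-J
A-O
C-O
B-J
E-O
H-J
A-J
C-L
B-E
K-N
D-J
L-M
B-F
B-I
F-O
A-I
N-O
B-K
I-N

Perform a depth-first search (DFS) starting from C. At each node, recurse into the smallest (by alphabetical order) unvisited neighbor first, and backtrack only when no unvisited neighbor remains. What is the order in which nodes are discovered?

C, L, H, G, B, A, I, J, D, O, E, M, F, N, K

Visit C
C → L
L → H
H → G
G → B
B → A
A → I
I → J
J → D
J → O
O → E
E → M
M → F
O → N
N → K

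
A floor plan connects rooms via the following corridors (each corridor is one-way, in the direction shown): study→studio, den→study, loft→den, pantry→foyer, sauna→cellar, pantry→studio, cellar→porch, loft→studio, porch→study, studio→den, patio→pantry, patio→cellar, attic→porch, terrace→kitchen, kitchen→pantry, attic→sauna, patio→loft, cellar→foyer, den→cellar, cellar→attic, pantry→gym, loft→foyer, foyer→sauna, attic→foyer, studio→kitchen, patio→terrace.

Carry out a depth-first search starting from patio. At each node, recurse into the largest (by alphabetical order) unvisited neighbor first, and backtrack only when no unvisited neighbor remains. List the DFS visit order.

patio, terrace, kitchen, pantry, studio, den, study, cellar, porch, foyer, sauna, attic, gym, loft

Visit patio
patio → terrace
terrace → kitchen
kitchen → pantry
pantry → studio
studio → den
den → study
den → cellar
cellar → porch
cellar → foyer
foyer → sauna
cellar → attic
pantry → gym
patio → loft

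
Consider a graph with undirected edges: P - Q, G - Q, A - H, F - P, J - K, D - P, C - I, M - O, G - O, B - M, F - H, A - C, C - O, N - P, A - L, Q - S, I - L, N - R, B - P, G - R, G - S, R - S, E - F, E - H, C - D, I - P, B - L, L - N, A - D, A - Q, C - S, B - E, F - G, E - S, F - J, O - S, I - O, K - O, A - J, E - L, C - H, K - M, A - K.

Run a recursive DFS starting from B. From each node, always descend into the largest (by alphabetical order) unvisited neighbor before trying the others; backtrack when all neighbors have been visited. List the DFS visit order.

Visit B
B → P
P → Q
Q → S
S → R
R → N
N → L
L → I
I → O
O → M
M → K
K → J
J → F
F → H
H → E
H → C
C → D
D → A
F → G

B P Q S R N L I O M K J F H E C D A G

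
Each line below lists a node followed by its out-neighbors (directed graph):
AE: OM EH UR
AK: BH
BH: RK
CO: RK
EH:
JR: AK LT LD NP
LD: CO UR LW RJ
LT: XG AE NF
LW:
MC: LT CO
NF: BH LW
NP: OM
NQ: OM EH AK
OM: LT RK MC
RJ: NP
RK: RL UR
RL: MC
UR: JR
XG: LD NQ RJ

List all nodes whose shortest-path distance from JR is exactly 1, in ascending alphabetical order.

Level 0: JR
Level 1: AK, LD, LT, NP
Level 2: AE, BH, CO, LW, NF, OM, RJ, UR, XG
Level 3: EH, MC, NQ, RK
Level 4: RL

AK, LD, LT, NP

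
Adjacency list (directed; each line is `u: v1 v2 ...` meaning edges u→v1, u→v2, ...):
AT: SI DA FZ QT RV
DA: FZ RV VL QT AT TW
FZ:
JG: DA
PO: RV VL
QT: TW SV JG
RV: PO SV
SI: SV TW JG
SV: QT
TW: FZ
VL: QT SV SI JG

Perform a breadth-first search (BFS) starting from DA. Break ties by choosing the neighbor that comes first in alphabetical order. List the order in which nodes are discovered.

DA, AT, FZ, QT, RV, TW, VL, SI, JG, SV, PO

Visit DA; enqueue AT, FZ, QT, RV, TW, VL → queue [AT, FZ, QT, RV, TW, VL]
Visit AT; enqueue SI → queue [FZ, QT, RV, TW, VL, SI]
Visit FZ → queue [QT, RV, TW, VL, SI]
Visit QT; enqueue JG, SV → queue [RV, TW, VL, SI, JG, SV]
Visit RV; enqueue PO → queue [TW, VL, SI, JG, SV, PO]
Visit TW → queue [VL, SI, JG, SV, PO]
Visit VL → queue [SI, JG, SV, PO]
Visit SI → queue [JG, SV, PO]
Visit JG → queue [SV, PO]
Visit SV → queue [PO]
Visit PO → queue []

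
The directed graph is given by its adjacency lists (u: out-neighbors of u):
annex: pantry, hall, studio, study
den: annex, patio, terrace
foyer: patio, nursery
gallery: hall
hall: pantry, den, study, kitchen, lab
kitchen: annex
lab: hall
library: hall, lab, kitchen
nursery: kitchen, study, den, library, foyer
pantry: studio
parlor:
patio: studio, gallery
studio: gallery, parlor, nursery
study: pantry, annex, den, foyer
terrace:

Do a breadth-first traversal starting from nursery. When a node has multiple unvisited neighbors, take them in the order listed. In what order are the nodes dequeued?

Visit nursery; enqueue kitchen, study, den, library, foyer → queue [kitchen, study, den, library, foyer]
Visit kitchen; enqueue annex → queue [study, den, library, foyer, annex]
Visit study; enqueue pantry → queue [den, library, foyer, annex, pantry]
Visit den; enqueue patio, terrace → queue [library, foyer, annex, pantry, patio, terrace]
Visit library; enqueue hall, lab → queue [foyer, annex, pantry, patio, terrace, hall, lab]
Visit foyer → queue [annex, pantry, patio, terrace, hall, lab]
Visit annex; enqueue studio → queue [pantry, patio, terrace, hall, lab, studio]
Visit pantry → queue [patio, terrace, hall, lab, studio]
Visit patio; enqueue gallery → queue [terrace, hall, lab, studio, gallery]
Visit terrace → queue [hall, lab, studio, gallery]
Visit hall → queue [lab, studio, gallery]
Visit lab → queue [studio, gallery]
Visit studio; enqueue parlor → queue [gallery, parlor]
Visit gallery → queue [parlor]
Visit parlor → queue []

nursery → kitchen → study → den → library → foyer → annex → pantry → patio → terrace → hall → lab → studio → gallery → parlor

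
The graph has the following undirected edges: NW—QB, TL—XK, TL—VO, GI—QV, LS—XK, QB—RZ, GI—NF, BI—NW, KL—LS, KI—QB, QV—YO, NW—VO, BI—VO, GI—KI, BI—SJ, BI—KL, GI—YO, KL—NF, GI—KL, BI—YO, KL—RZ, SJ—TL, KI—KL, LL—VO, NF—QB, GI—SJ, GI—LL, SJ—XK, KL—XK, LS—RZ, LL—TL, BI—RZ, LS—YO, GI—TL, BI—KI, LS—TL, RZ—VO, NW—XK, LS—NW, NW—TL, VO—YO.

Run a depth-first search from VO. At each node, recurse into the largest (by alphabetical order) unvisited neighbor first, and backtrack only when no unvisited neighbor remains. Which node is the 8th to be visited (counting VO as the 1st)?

Visit VO
VO → YO
YO → QV
QV → GI
GI → TL
TL → XK
XK → SJ
SJ → BI
BI → RZ
RZ → QB
QB → NW
NW → LS
LS → KL
KL → NF
KL → KI
TL → LL

Visit order: VO, YO, QV, GI, TL, XK, SJ, BI, RZ, QB, NW, LS, KL, NF, KI, LL

BI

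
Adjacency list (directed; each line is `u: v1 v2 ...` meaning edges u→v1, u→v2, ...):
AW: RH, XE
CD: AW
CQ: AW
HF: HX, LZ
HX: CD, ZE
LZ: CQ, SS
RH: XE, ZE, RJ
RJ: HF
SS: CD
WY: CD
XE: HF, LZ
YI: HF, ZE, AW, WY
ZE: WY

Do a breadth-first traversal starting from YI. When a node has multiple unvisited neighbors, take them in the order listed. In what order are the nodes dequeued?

YI -> HF -> ZE -> AW -> WY -> HX -> LZ -> RH -> XE -> CD -> CQ -> SS -> RJ

Visit YI; enqueue HF, ZE, AW, WY → queue [HF, ZE, AW, WY]
Visit HF; enqueue HX, LZ → queue [ZE, AW, WY, HX, LZ]
Visit ZE → queue [AW, WY, HX, LZ]
Visit AW; enqueue RH, XE → queue [WY, HX, LZ, RH, XE]
Visit WY; enqueue CD → queue [HX, LZ, RH, XE, CD]
Visit HX → queue [LZ, RH, XE, CD]
Visit LZ; enqueue CQ, SS → queue [RH, XE, CD, CQ, SS]
Visit RH; enqueue RJ → queue [XE, CD, CQ, SS, RJ]
Visit XE → queue [CD, CQ, SS, RJ]
Visit CD → queue [CQ, SS, RJ]
Visit CQ → queue [SS, RJ]
Visit SS → queue [RJ]
Visit RJ → queue []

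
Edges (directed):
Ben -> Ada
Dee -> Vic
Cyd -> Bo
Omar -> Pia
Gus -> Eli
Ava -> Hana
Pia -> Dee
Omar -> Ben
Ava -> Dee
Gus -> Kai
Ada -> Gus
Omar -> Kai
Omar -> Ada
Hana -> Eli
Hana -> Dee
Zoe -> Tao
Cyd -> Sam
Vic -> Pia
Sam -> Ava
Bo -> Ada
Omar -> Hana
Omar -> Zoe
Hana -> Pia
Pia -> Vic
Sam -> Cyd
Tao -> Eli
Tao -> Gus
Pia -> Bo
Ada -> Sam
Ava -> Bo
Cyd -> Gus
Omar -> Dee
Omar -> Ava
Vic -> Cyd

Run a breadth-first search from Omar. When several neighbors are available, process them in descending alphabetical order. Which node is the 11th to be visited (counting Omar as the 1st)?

Visit Omar; enqueue Zoe, Pia, Kai, Hana, Dee, Ben, Ava, Ada → queue [Zoe, Pia, Kai, Hana, Dee, Ben, Ava, Ada]
Visit Zoe; enqueue Tao → queue [Pia, Kai, Hana, Dee, Ben, Ava, Ada, Tao]
Visit Pia; enqueue Vic, Bo → queue [Kai, Hana, Dee, Ben, Ava, Ada, Tao, Vic, Bo]
Visit Kai → queue [Hana, Dee, Ben, Ava, Ada, Tao, Vic, Bo]
Visit Hana; enqueue Eli → queue [Dee, Ben, Ava, Ada, Tao, Vic, Bo, Eli]
Visit Dee → queue [Ben, Ava, Ada, Tao, Vic, Bo, Eli]
Visit Ben → queue [Ava, Ada, Tao, Vic, Bo, Eli]
Visit Ava → queue [Ada, Tao, Vic, Bo, Eli]
Visit Ada; enqueue Sam, Gus → queue [Tao, Vic, Bo, Eli, Sam, Gus]
Visit Tao → queue [Vic, Bo, Eli, Sam, Gus]
Visit Vic; enqueue Cyd → queue [Bo, Eli, Sam, Gus, Cyd]
Visit Bo → queue [Eli, Sam, Gus, Cyd]
Visit Eli → queue [Sam, Gus, Cyd]
Visit Sam → queue [Gus, Cyd]
Visit Gus → queue [Cyd]
Visit Cyd → queue []

Visit order: Omar, Zoe, Pia, Kai, Hana, Dee, Ben, Ava, Ada, Tao, Vic, Bo, Eli, Sam, Gus, Cyd

Vic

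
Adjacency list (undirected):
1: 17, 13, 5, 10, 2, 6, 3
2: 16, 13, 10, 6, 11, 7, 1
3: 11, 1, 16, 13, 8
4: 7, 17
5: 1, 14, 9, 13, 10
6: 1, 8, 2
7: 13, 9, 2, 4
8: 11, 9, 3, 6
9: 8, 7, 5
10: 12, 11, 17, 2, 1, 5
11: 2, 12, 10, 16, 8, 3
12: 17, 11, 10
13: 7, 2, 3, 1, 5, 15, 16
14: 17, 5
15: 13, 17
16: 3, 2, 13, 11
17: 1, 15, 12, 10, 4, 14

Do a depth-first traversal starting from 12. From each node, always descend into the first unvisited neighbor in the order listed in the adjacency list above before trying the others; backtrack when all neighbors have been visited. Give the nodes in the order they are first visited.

12 17 1 13 7 9 8 11 2 16 3 10 5 14 6 4 15

Visit 12
12 → 17
17 → 1
1 → 13
13 → 7
7 → 9
9 → 8
8 → 11
11 → 2
2 → 16
16 → 3
2 → 10
10 → 5
5 → 14
2 → 6
7 → 4
13 → 15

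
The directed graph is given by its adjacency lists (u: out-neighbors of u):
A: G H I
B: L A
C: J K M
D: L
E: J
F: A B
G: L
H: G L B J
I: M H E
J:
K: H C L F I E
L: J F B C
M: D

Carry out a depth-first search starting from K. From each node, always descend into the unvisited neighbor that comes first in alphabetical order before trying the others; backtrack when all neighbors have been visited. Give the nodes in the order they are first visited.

K C J M D L B A G H I E F

Visit K
K → C
C → J
C → M
M → D
D → L
L → B
B → A
A → G
A → H
A → I
I → E
L → F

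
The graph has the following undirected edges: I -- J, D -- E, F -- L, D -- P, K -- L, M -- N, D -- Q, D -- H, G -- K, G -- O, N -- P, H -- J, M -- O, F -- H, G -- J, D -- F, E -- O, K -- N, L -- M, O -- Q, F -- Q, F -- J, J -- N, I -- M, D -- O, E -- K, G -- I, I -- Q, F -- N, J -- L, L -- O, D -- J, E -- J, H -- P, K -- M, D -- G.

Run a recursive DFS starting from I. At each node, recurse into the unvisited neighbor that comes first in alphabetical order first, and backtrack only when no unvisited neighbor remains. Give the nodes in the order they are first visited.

I, G, D, E, J, F, H, P, N, K, L, M, O, Q

Visit I
I → G
G → D
D → E
E → J
J → F
F → H
H → P
P → N
N → K
K → L
L → M
M → O
O → Q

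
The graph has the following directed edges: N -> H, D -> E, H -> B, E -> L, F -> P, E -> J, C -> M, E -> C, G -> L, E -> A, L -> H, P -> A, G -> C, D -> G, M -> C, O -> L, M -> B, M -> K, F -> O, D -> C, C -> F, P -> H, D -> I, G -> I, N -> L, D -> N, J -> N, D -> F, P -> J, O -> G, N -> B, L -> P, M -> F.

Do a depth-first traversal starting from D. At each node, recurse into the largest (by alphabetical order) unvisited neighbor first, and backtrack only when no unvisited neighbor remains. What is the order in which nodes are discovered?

Visit D
D → N
N → L
L → P
P → J
P → H
H → B
P → A
D → I
D → G
G → C
C → M
M → K
M → F
F → O
D → E

D → N → L → P → J → H → B → A → I → G → C → M → K → F → O → E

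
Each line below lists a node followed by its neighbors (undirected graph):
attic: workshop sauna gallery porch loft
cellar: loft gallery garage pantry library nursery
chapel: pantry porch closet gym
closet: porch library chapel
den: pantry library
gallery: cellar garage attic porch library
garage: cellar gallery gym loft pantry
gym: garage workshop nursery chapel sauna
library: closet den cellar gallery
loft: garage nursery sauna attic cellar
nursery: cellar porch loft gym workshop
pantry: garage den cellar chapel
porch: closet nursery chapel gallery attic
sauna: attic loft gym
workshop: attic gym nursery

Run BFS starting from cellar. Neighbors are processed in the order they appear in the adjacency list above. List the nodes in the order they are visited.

cellar, loft, gallery, garage, pantry, library, nursery, sauna, attic, porch, gym, den, chapel, closet, workshop

Visit cellar; enqueue loft, gallery, garage, pantry, library, nursery → queue [loft, gallery, garage, pantry, library, nursery]
Visit loft; enqueue sauna, attic → queue [gallery, garage, pantry, library, nursery, sauna, attic]
Visit gallery; enqueue porch → queue [garage, pantry, library, nursery, sauna, attic, porch]
Visit garage; enqueue gym → queue [pantry, library, nursery, sauna, attic, porch, gym]
Visit pantry; enqueue den, chapel → queue [library, nursery, sauna, attic, porch, gym, den, chapel]
Visit library; enqueue closet → queue [nursery, sauna, attic, porch, gym, den, chapel, closet]
Visit nursery; enqueue workshop → queue [sauna, attic, porch, gym, den, chapel, closet, workshop]
Visit sauna → queue [attic, porch, gym, den, chapel, closet, workshop]
Visit attic → queue [porch, gym, den, chapel, closet, workshop]
Visit porch → queue [gym, den, chapel, closet, workshop]
Visit gym → queue [den, chapel, closet, workshop]
Visit den → queue [chapel, closet, workshop]
Visit chapel → queue [closet, workshop]
Visit closet → queue [workshop]
Visit workshop → queue []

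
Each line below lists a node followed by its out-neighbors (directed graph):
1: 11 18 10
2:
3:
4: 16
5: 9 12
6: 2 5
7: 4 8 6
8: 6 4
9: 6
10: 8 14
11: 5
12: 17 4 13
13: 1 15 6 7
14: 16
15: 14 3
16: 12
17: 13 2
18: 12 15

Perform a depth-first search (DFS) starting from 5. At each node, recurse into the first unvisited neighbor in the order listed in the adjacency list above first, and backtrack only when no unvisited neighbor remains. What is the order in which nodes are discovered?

Visit 5
5 → 9
9 → 6
6 → 2
5 → 12
12 → 17
17 → 13
13 → 1
1 → 11
1 → 18
18 → 15
15 → 14
14 → 16
15 → 3
1 → 10
10 → 8
8 → 4
13 → 7

5 9 6 2 12 17 13 1 11 18 15 14 16 3 10 8 4 7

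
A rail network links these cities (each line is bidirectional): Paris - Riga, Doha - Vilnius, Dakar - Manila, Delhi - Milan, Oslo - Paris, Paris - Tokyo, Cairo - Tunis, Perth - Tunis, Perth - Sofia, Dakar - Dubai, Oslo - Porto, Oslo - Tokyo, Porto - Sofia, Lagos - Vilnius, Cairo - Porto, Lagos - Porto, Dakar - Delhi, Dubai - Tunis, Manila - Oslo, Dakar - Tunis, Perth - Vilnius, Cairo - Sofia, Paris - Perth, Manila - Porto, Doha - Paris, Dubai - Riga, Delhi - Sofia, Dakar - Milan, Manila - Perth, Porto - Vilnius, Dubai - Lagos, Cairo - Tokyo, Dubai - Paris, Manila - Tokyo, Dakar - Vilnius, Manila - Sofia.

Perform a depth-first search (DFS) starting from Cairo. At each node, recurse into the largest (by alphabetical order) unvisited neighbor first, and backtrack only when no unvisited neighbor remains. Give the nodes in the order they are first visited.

Visit Cairo
Cairo → Tunis
Tunis → Perth
Perth → Vilnius
Vilnius → Porto
Porto → Sofia
Sofia → Manila
Manila → Tokyo
Tokyo → Paris
Paris → Riga
Riga → Dubai
Dubai → Lagos
Dubai → Dakar
Dakar → Milan
Milan → Delhi
Paris → Oslo
Paris → Doha

Cairo → Tunis → Perth → Vilnius → Porto → Sofia → Manila → Tokyo → Paris → Riga → Dubai → Lagos → Dakar → Milan → Delhi → Oslo → Doha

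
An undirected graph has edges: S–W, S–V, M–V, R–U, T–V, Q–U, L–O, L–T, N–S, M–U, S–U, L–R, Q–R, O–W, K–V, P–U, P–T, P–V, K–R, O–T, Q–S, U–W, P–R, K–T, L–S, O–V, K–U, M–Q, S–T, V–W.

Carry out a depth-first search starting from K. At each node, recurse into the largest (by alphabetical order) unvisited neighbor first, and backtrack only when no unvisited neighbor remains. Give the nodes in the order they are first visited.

Visit K
K → V
V → W
W → U
U → S
S → T
T → P
P → R
R → Q
Q → M
R → L
L → O
S → N

K, V, W, U, S, T, P, R, Q, M, L, O, N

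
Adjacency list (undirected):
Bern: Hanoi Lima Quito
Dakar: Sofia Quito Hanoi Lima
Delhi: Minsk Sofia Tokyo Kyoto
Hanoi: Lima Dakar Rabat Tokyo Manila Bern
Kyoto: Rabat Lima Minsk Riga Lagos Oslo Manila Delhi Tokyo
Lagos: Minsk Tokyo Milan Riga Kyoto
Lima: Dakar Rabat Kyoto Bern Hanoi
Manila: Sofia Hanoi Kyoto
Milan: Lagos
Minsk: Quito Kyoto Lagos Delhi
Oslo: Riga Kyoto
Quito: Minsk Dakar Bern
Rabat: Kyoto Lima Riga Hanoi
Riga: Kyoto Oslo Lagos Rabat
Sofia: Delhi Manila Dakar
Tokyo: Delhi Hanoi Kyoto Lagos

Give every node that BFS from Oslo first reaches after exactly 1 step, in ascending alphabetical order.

Kyoto, Riga

Level 0: Oslo
Level 1: Kyoto, Riga
Level 2: Delhi, Lagos, Lima, Manila, Minsk, Rabat, Tokyo
Level 3: Bern, Dakar, Hanoi, Milan, Quito, Sofia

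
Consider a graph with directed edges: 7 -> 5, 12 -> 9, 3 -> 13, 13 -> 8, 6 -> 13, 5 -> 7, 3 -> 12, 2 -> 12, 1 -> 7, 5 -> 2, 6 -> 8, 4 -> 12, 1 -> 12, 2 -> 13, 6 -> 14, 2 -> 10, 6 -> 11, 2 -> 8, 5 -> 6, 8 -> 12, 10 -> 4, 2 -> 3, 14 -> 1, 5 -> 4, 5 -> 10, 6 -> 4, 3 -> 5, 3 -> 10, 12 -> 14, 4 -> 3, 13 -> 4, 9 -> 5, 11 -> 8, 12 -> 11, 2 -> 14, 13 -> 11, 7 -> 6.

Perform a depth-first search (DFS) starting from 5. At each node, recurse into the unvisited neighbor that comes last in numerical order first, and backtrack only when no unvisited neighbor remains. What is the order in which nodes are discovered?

5 10 4 12 14 1 7 6 13 11 8 9 3 2

Visit 5
5 → 10
10 → 4
4 → 12
12 → 14
14 → 1
1 → 7
7 → 6
6 → 13
13 → 11
11 → 8
12 → 9
4 → 3
5 → 2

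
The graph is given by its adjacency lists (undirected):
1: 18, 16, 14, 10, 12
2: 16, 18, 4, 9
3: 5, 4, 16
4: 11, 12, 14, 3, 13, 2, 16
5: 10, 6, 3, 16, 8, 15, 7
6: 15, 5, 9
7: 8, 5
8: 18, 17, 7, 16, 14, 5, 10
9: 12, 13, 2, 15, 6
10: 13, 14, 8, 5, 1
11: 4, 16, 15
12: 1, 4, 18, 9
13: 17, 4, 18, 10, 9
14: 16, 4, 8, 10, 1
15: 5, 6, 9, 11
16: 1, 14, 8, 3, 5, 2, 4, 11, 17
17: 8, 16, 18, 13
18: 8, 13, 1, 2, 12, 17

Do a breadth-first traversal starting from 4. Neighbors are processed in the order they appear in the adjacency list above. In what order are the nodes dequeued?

4, 11, 12, 14, 3, 13, 2, 16, 15, 1, 18, 9, 8, 10, 5, 17, 6, 7

Visit 4; enqueue 11, 12, 14, 3, 13, 2, 16 → queue [11, 12, 14, 3, 13, 2, 16]
Visit 11; enqueue 15 → queue [12, 14, 3, 13, 2, 16, 15]
Visit 12; enqueue 1, 18, 9 → queue [14, 3, 13, 2, 16, 15, 1, 18, 9]
Visit 14; enqueue 8, 10 → queue [3, 13, 2, 16, 15, 1, 18, 9, 8, 10]
Visit 3; enqueue 5 → queue [13, 2, 16, 15, 1, 18, 9, 8, 10, 5]
Visit 13; enqueue 17 → queue [2, 16, 15, 1, 18, 9, 8, 10, 5, 17]
Visit 2 → queue [16, 15, 1, 18, 9, 8, 10, 5, 17]
Visit 16 → queue [15, 1, 18, 9, 8, 10, 5, 17]
Visit 15; enqueue 6 → queue [1, 18, 9, 8, 10, 5, 17, 6]
Visit 1 → queue [18, 9, 8, 10, 5, 17, 6]
Visit 18 → queue [9, 8, 10, 5, 17, 6]
Visit 9 → queue [8, 10, 5, 17, 6]
Visit 8; enqueue 7 → queue [10, 5, 17, 6, 7]
Visit 10 → queue [5, 17, 6, 7]
Visit 5 → queue [17, 6, 7]
Visit 17 → queue [6, 7]
Visit 6 → queue [7]
Visit 7 → queue []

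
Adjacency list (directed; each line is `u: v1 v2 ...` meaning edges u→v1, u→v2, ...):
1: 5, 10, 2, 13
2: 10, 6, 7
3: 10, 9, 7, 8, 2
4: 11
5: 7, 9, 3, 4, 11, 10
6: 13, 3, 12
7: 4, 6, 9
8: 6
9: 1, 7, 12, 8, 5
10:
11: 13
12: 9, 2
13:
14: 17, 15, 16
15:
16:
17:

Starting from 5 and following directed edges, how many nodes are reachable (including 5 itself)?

13

BFS from 5 visits: 5, 3, 4, 7, 9, 10, 11, 2, 8, 6, 1, 12, 13
Reachable nodes: 13 of 17 total.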